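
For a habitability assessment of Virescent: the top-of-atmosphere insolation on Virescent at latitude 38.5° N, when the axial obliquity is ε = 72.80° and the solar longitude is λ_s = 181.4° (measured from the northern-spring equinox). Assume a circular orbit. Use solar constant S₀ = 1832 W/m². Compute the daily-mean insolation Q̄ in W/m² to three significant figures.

Q̄ ≈ 443 W/m²

Solar declination: sin δ = sin ε · sin λ_s = sin 72.80° × sin 181.4° = -0.02334, so δ = -1.337°.
cos H₀ = −tan(+38.5°) tan(-1.337°) = 0.0186, H₀ = 1.5522 rad.
Bracket: H₀ sin φ sin δ + cos φ cos δ sin H₀ = 1.5522×0.62251×-0.02334 + 0.78261×0.99973×0.99983 = -0.022553 + 0.782266 = 0.759713.
Q̄ = (S₀/π) × [bracket] = (1832/π) × 0.759713 = 443.0 W/m².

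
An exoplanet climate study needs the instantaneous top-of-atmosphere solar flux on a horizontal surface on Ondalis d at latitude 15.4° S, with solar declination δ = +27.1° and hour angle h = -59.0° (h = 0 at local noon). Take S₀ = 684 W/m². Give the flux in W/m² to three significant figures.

cos θ_z = sin φ sin δ + cos φ cos δ cos h = -0.120973 + 0.442031 = 0.321058.
Flux = S₀ · cos θ_z = 684 × 0.321058 = 219.6 W/m².

220 W/m²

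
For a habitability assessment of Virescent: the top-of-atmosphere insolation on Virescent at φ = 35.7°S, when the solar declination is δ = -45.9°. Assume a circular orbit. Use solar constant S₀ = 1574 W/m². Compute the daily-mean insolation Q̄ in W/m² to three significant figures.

cos H₀ = −tan(-35.7°) tan(-45.900°) = -0.7415, H₀ = 2.4061 rad.
Bracket: H₀ sin φ sin δ + cos φ cos δ sin H₀ = 2.4061×-0.58354×-0.71813 + 0.81208×0.69591×0.67094 = 1.008294 + 0.379171 = 1.387465.
Q̄ = (S₀/π) × [bracket] = (1574/π) × 1.387465 = 695.1 W/m².

Q̄ ≈ 695 W/m²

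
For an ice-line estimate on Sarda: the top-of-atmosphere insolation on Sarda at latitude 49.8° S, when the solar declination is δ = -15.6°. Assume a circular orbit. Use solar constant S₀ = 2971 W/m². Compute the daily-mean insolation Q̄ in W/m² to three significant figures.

cos H₀ = −tan(-49.8°) tan(-15.600°) = -0.3304, H₀ = 1.9075 rad.
Bracket: H₀ sin φ sin δ + cos φ cos δ sin H₀ = 1.9075×-0.76380×-0.26892 + 0.64546×0.96316×0.94384 = 0.391803 + 0.586768 = 0.978571.
Q̄ = (S₀/π) × [bracket] = (2971/π) × 0.978571 = 925.4 W/m².

Q̄ ≈ 925 W/m²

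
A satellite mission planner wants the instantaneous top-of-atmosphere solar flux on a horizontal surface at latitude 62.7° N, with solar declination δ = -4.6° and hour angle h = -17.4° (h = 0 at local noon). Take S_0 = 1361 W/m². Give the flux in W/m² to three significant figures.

cos θ_z = sin ϕ sin δ + cos ϕ cos δ cos h = -0.071266 + 0.436252 = 0.364986.
Flux = S_0 · cos θ_z = 1361 × 0.364986 = 496.7 W/m².

497 W/m²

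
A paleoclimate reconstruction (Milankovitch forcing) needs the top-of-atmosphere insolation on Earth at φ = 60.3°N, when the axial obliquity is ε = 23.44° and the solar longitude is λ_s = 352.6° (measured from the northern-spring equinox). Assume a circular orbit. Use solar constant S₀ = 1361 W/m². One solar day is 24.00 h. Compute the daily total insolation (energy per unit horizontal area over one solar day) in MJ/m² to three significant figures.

Solar declination: sin δ = sin ε · sin λ_s = sin 23.44° × sin 352.6° = -0.05123, so δ = -2.937°.
cos H₀ = −tan(+60.3°) tan(-2.937°) = 0.0899, H₀ = 1.4807 rad.
Bracket: H₀ sin φ sin δ + cos φ cos δ sin H₀ = 1.4807×0.86863×-0.05123 + 0.49546×0.99869×0.99595 = -0.065891 + 0.492807 = 0.426916.
Q̄ = (S₀/π) × [bracket] = (1361/π) × 0.426916 = 184.95 W/m².
Daily total = Q̄ × 24.00 h × 3600 s/h = 184.95 × 24.00 × 3600 / 10⁶ = 15.98 MJ/m².

16.0 MJ/m²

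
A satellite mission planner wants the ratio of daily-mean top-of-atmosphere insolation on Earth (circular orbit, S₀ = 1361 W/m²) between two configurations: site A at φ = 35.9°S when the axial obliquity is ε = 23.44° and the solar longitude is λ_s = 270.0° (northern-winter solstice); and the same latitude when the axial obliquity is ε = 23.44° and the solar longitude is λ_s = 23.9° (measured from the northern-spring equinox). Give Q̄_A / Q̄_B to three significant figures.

Q̄_A / Q̄_B ≈ 1.75

— Configuration A (φ=-35.9°):
Solar declination: sin δ = sin ε · sin λ_s = sin 23.44° × sin 270.0° = -0.39779, so δ = -23.440°.
cos H₀ = −tan(-35.9°) tan(-23.440°) = -0.3139, H₀ = 1.8900 rad.
Bracket: H₀ sin φ sin δ + cos φ cos δ sin H₀ = 1.8900×-0.58637×-0.39779 + 0.81004×0.91748×0.94947 = 0.440847 + 0.705642 = 1.146489.
Q̄ = (S₀/π) × [bracket] = (1361/π) × 1.146489 = 496.68 W/m².
— Configuration B (φ=-35.9°):
Solar declination: sin δ = sin ε · sin λ_s = sin 23.44° × sin 23.9° = 0.16116, so δ = +9.274°.
cos H₀ = −tan(-35.9°) tan(+9.274°) = 0.1182, H₀ = 1.4523 rad.
Bracket: H₀ sin φ sin δ + cos φ cos δ sin H₀ = 1.4523×-0.58637×0.16116 + 0.81004×0.98693×0.99299 = -0.137241 + 0.793849 = 0.656608.
Q̄ = (S₀/π) × [bracket] = (1361/π) × 0.656608 = 284.46 W/m².
Ratio Q̄_A / Q̄_B = 496.68 / 284.46 = 1.746.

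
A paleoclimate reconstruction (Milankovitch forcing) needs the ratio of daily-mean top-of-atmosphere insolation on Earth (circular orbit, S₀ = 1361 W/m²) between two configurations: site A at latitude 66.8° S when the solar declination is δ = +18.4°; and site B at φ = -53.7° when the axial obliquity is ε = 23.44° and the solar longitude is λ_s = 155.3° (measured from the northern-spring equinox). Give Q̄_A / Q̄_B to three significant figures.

— Configuration A (φ=-66.8°):
cos H₀ = −tan(-66.8°) tan(+18.400°) = 0.7761, H₀ = 0.6823 rad.
Bracket: H₀ sin φ sin δ + cos φ cos δ sin H₀ = 0.6823×-0.91914×0.31565 + 0.39394×0.94888×0.63056 = -0.197953 + 0.235704 = 0.037751.
Q̄ = (S₀/π) × [bracket] = (1361/π) × 0.037751 = 16.354 W/m².
— Configuration B (φ=-53.7°):
Solar declination: sin δ = sin ε · sin λ_s = sin 23.44° × sin 155.3° = 0.16622, so δ = +9.568°.
cos H₀ = −tan(-53.7°) tan(+9.568°) = 0.2295, H₀ = 1.3393 rad.
Bracket: H₀ sin φ sin δ + cos φ cos δ sin H₀ = 1.3393×-0.80593×0.16622 + 0.59201×0.98609×0.97331 = -0.179415 + 0.568194 = 0.388779.
Q̄ = (S₀/π) × [bracket] = (1361/π) × 0.388779 = 168.43 W/m².
Ratio Q̄_A / Q̄_B = 16.354 / 168.43 = 0.09710.

Q̄_A / Q̄_B ≈ 0.0971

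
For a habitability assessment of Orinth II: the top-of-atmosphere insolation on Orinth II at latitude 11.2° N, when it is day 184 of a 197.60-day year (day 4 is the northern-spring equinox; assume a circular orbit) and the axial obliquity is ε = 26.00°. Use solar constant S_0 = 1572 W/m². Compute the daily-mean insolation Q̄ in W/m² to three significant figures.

Q̄ ≈ 442 W/m²

Solar longitude: L_s = 360° × (184 − 4)/197.60 = 327.935°.
sin δ = sin 26.00° × sin 327.935° = -0.23272, so δ = -13.457°.
cos h₀ = −tan(+11.2°) tan(-13.457°) = 0.0474, h₀ = 1.5234 rad.
Bracket: h₀ sin ϕ sin δ + cos ϕ cos δ sin h₀ = 1.5234×0.19423×-0.23272 + 0.98096×0.97254×0.99888 = -0.068860 + 0.952954 = 0.884094.
Q̄ = (S_0/π) × [bracket] = (1572/π) × 0.884094 = 442.4 W/m².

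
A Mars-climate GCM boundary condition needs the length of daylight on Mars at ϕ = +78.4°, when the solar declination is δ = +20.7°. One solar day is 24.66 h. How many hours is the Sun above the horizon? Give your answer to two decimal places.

24.66 h

Sunrise equation: cos h₀ = −tan ϕ · tan δ = -1.8408 ≤ −1, so the Sun never sets (polar day) and h₀ = π.
Daylight = 2h₀/(2π) × 24.66 h = (3.1416/π) × 24.66 = 24.66 h.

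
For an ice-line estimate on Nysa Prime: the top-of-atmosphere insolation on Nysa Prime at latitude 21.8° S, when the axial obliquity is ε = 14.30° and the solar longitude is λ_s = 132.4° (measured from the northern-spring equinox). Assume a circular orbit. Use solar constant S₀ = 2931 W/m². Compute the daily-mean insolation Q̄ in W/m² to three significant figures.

Q̄ ≈ 755 W/m²

Solar declination: sin δ = sin ε · sin λ_s = sin 14.30° × sin 132.4° = 0.18240, so δ = +10.509°.
cos H₀ = −tan(-21.8°) tan(+10.509°) = 0.0742, H₀ = 1.4965 rad.
Bracket: H₀ sin φ sin δ + cos φ cos δ sin H₀ = 1.4965×-0.37137×0.18240 + 0.92849×0.98322×0.99724 = -0.101370 + 0.910390 = 0.809020.
Q̄ = (S₀/π) × [bracket] = (2931/π) × 0.809020 = 754.8 W/m².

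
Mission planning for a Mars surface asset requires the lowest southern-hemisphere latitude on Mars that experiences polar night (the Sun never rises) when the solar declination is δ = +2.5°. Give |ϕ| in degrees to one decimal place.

Polar night requires cos h₀ = −tan ϕ tan δ ≥ 1, i.e. tan ϕ tan δ ≤ −1.
The boundary is |tan ϕ| · |tan δ| = 1, so |ϕ| = 90° − |δ| = 90° − 2.5° = 87.5° in the southern hemisphere.

|ϕ| = 87.5°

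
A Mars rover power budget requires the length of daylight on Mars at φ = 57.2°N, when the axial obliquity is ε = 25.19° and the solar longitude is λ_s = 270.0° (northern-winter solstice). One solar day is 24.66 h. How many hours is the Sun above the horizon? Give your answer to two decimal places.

Solar declination: sin δ = sin ε · sin λ_s = sin 25.19° × sin 270.0° = -0.42562, so δ = -25.190°.
cos H₀ = −tan φ · tan δ = −tan(+57.2°) × tan(-25.190°) = 0.7298, so H₀ = 0.7527 rad = 43.13°.
Daylight = 2H₀/(2π) × 24.66 h = (0.7527/π) × 24.66 = 5.91 h.

5.91 h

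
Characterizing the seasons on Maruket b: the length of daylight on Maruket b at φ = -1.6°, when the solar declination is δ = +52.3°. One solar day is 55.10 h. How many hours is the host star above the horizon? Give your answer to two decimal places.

26.92 h

cos H₀ = −tan φ · tan δ = −tan(-1.6°) × tan(+52.300°) = 0.0361, so H₀ = 1.5346 rad = 87.93°.
Daylight = 2H₀/(2π) × 55.10 h = (1.5346/π) × 55.10 = 26.92 h.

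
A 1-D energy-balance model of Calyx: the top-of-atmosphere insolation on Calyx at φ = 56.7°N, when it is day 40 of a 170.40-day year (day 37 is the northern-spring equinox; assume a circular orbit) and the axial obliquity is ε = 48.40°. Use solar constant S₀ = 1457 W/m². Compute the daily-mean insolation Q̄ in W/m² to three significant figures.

Q̄ ≈ 306 W/m²

Solar longitude: λ_s = 360° × (40 − 37)/170.40 = 6.338°.
sin δ = sin 48.40° × sin 6.338° = 0.08255, so δ = +4.735°.
cos H₀ = −tan(+56.7°) tan(+4.735°) = -0.1261, H₀ = 1.6972 rad.
Bracket: H₀ sin φ sin δ + cos φ cos δ sin H₀ = 1.6972×0.83581×0.08255 + 0.54902×0.99659×0.99202 = 0.117100 + 0.542782 = 0.659882.
Q̄ = (S₀/π) × [bracket] = (1457/π) × 0.659882 = 306.0 W/m².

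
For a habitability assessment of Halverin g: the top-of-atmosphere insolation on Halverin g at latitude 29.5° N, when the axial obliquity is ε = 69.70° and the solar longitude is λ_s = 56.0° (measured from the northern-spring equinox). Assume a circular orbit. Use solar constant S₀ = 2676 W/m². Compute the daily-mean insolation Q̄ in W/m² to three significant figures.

Solar declination: sin δ = sin ε · sin λ_s = sin 69.70° × sin 56.0° = 0.77755, so δ = +51.036°.
cos H₀ = −tan(+29.5°) tan(+51.036°) = -0.6996, H₀ = 2.3456 rad.
Bracket: H₀ sin φ sin δ + cos φ cos δ sin H₀ = 2.3456×0.49242×0.77755 + 0.87036×0.62883×0.71456 = 0.898086 + 0.391085 = 1.289171.
Q̄ = (S₀/π) × [bracket] = (2676/π) × 1.289171 = 1098 W/m².

Q̄ ≈ 1.10e+03 W/m²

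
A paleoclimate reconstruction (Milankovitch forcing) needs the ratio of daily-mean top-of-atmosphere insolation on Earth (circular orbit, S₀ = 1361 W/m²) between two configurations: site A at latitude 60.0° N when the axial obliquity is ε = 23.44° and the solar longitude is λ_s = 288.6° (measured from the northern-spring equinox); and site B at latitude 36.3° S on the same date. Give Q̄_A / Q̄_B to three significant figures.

Q̄_A / Q̄_B ≈ 0.0628

— Configuration A (φ=+60.0°):
Solar declination: sin δ = sin ε · sin λ_s = sin 23.44° × sin 288.6° = -0.37701, so δ = -22.149°.
cos H₀ = −tan(+60.0°) tan(-22.149°) = 0.7050, H₀ = 0.7883 rad.
Bracket: H₀ sin φ sin δ + cos φ cos δ sin H₀ = 0.7883×0.86603×-0.37701 + 0.50000×0.92621×0.70918 = -0.257382 + 0.328425 = 0.071043.
Q̄ = (S₀/π) × [bracket] = (1361/π) × 0.071043 = 30.777 W/m².
— Configuration B (φ=-36.3°):
cos H₀ = −tan(-36.3°) tan(-22.149°) = -0.2990, H₀ = 1.8744 rad.
Bracket: H₀ sin φ sin δ + cos φ cos δ sin H₀ = 1.8744×-0.59201×-0.37701 + 0.80593×0.92621×0.95425 = 0.418354 + 0.712310 = 1.130664.
Q̄ = (S₀/π) × [bracket] = (1361/π) × 1.130664 = 489.83 W/m².
Ratio Q̄_A / Q̄_B = 30.777 / 489.83 = 0.06283.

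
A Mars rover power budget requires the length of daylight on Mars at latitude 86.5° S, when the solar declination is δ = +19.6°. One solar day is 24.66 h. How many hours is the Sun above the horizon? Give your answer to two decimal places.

cos H₀ = −tan φ · tan δ = 5.8219 ≥ 1, so the Sun never rises (polar night) and H₀ = 0.
Daylight = 2H₀/(2π) × 24.66 h = (0.0000/π) × 24.66 = 0.00 h.

0.00 h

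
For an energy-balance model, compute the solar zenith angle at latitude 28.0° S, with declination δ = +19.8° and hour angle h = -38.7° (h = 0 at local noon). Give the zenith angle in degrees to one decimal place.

cos θ_z = sin φ sin δ + cos φ cos δ cos h = -0.159028 + 0.648341 = 0.489313.
θ_z = arccos(0.489313) = 60.7°.

θ_z = 60.7°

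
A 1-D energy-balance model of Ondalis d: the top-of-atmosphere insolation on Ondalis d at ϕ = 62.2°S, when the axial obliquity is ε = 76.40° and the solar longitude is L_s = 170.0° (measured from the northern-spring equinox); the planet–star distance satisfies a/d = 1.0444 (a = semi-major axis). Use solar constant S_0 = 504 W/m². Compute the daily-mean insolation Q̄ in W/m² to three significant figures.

Solar declination: sin δ = sin ε · sin L_s = sin 76.40° × sin 170.0° = 0.16878, so δ = +9.717°.
cos h₀ = −tan(-62.2°) tan(+9.717°) = 0.3248, h₀ = 1.2400 rad.
Bracket: h₀ sin ϕ sin δ + cos ϕ cos δ sin h₀ = 1.2400×-0.88458×0.16878 + 0.46639×0.98565×0.94579 = -0.185131 + 0.434777 = 0.249646.
Inverse-square distance factor (a/d)² = 1.0444² = 1.090771.
Q̄ = (S_0/π) × 1.090771 × [bracket] = (504/π) × 1.090771 × 0.249646 = 43.69 W/m².

Q̄ ≈ 43.7 W/m²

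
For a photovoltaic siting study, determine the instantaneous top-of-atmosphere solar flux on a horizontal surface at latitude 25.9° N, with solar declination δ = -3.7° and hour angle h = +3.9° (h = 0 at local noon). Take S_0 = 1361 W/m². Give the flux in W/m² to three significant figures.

cos θ_z = sin ϕ sin δ + cos ϕ cos δ cos h = -0.028188 + 0.895604 = 0.867416.
Flux = S_0 · cos θ_z = 1361 × 0.867416 = 1181 W/m².

1.18e+03 W/m²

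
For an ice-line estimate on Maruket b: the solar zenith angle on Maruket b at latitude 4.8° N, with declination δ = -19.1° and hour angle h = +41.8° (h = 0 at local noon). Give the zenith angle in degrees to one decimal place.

cos θ_z = sin φ sin δ + cos φ cos δ cos h = -0.027381 + 0.701966 = 0.674585.
θ_z = arccos(0.674585) = 47.6°.

θ_z = 47.6°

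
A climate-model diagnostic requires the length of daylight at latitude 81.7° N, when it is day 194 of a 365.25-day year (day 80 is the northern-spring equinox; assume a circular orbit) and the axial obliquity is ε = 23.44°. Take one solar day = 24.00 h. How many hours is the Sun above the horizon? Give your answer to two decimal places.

24.00 h

Solar longitude: λ_s = 360° × (194 − 80)/365.25 = 112.361°.
sin δ = sin 23.44° × sin 112.361° = 0.36788, so δ = +21.585°.
Sunrise equation: cos H₀ = −tan φ · tan δ = -2.7119 ≤ −1, so the Sun never sets (polar day) and H₀ = π.
Daylight = 2H₀/(2π) × 24.00 h = (3.1416/π) × 24.00 = 24.00 h.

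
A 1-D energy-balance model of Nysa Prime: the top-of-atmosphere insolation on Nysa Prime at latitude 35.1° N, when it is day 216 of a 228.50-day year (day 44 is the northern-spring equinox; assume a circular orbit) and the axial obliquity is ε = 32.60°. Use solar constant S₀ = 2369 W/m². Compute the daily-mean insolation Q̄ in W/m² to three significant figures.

Q̄ ≈ 206 W/m²

Solar longitude: λ_s = 360° × (216 − 44)/228.50 = 270.985°.
sin δ = sin 32.60° × sin 270.985° = -0.53869, so δ = -32.595°.
cos H₀ = −tan(+35.1°) tan(-32.595°) = 0.4494, H₀ = 1.1047 rad.
Bracket: H₀ sin φ sin δ + cos φ cos δ sin H₀ = 1.1047×0.57501×-0.53869 + 0.81815×0.84250×0.89334 = -0.342183 + 0.615772 = 0.273589.
Q̄ = (S₀/π) × [bracket] = (2369/π) × 0.273589 = 206.3 W/m².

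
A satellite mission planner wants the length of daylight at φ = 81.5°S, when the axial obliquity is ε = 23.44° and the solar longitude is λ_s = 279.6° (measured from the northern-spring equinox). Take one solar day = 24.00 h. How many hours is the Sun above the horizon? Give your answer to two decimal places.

Solar declination: sin δ = sin ε · sin λ_s = sin 23.44° × sin 279.6° = -0.39222, so δ = -23.093°.
Sunrise equation: cos H₀ = −tan φ · tan δ = -2.8530 ≤ −1, so the Sun never sets (polar day) and H₀ = π.
Daylight = 2H₀/(2π) × 24.00 h = (3.1416/π) × 24.00 = 24.00 h.

24.00 h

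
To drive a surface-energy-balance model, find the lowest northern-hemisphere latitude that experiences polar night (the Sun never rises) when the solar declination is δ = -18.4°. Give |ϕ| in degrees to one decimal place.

|ϕ| = 71.6°

Polar night requires cos h₀ = −tan ϕ tan δ ≥ 1, i.e. tan ϕ tan δ ≤ −1.
The boundary is |tan ϕ| · |tan δ| = 1, so |ϕ| = 90° − |δ| = 90° − 18.4° = 71.6° in the northern hemisphere.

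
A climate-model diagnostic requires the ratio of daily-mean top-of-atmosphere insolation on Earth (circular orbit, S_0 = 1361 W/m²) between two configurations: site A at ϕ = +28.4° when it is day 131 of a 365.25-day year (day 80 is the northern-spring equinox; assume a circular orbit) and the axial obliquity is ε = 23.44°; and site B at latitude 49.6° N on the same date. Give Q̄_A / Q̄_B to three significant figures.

— Configuration A (ϕ=+28.4°):
Solar longitude: L_s = 360° × (131 − 80)/365.25 = 50.267°.
sin δ = sin 23.44° × sin 50.267° = 0.30591, so δ = +17.813°.
cos h₀ = −tan(+28.4°) tan(+17.813°) = -0.1737, h₀ = 1.7454 rad.
Bracket: h₀ sin ϕ sin δ + cos ϕ cos δ sin h₀ = 1.7454×0.47562×0.30591 + 0.87965×0.95206×0.98479 = 0.253950 + 0.824742 = 1.078692.
Q̄ = (S_0/π) × [bracket] = (1361/π) × 1.078692 = 467.31 W/m².
— Configuration B (ϕ=+49.6°):
cos h₀ = −tan(+49.6°) tan(+17.813°) = -0.3775, h₀ = 1.9579 rad.
Bracket: h₀ sin ϕ sin δ + cos ϕ cos δ sin h₀ = 1.9579×0.76154×0.30591 + 0.64812×0.95206×0.92599 = 0.456118 + 0.571381 = 1.027499.
Q̄ = (S_0/π) × [bracket] = (1361/π) × 1.027499 = 445.13 W/m².
Ratio Q̄_A / Q̄_B = 467.31 / 445.13 = 1.050.

Q̄_A / Q̄_B ≈ 1.05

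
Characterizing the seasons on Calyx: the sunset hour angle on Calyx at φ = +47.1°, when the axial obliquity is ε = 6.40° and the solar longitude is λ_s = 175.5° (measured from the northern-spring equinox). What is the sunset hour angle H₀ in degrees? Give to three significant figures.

Solar declination: sin δ = sin ε · sin λ_s = sin 6.40° × sin 175.5° = 0.00875, so δ = +0.501°.
cos H₀ = −tan φ · tan δ = −tan(+47.1°) × tan(+0.501°) = -0.0094, so H₀ = 1.5802 rad = 90.54°.

H₀ = 90.5°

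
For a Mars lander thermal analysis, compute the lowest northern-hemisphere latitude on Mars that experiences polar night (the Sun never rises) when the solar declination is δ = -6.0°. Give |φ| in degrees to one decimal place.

|φ| = 84.0°

Polar night requires cos H₀ = −tan φ tan δ ≥ 1, i.e. tan φ tan δ ≤ −1.
The boundary is |tan φ| · |tan δ| = 1, so |φ| = 90° − |δ| = 90° − 6.0° = 84.0° in the northern hemisphere.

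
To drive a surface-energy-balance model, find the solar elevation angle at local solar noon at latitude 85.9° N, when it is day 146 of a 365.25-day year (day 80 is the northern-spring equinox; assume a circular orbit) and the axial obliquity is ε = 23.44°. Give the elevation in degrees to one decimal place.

Solar longitude: L_s = 360° × (146 − 80)/365.25 = 65.051°.
sin δ = sin 23.44° × sin 65.051° = 0.36067, so δ = +21.141°.
At local noon the hour angle is zero, so the zenith angle equals |ϕ − δ| = |+85.9° − (+21.141°)| = 64.759°.
Elevation = 90° − 64.759° = 25.2°.

25.2°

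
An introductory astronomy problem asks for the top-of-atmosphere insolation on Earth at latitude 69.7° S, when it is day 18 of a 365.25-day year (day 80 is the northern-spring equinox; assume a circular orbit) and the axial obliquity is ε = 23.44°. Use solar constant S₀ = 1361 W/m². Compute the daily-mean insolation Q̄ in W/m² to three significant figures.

Solar longitude: λ_s = 360° × (18 − 80)/365.25 = -61.109°, i.e. -61.109° + 360° = 298.891°.
sin δ = sin 23.44° × sin 298.891° = -0.34828, so δ = -20.382°.
cos H₀ = −tan(-69.7°) tan(-20.382°) = -1.0044 ≤ −1 ⇒ polar day, H₀ = π.
Bracket: H₀ sin φ sin δ + cos φ cos δ sin H₀ = 3.1416×-0.93789×-0.34828 + 0.34694×0.93739×0.00000 = 1.026198 + 0.000000 = 1.026198.
Q̄ = (S₀/π) × [bracket] = (1361/π) × 1.026198 = 444.6 W/m².

Q̄ ≈ 445 W/m²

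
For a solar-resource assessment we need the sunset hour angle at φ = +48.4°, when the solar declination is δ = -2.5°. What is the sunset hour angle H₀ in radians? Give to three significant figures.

H₀ = 1.52 rad

cos H₀ = −tan φ · tan δ = −tan(+48.4°) × tan(-2.500°) = 0.0492, so H₀ = 1.5216 rad = 87.18°.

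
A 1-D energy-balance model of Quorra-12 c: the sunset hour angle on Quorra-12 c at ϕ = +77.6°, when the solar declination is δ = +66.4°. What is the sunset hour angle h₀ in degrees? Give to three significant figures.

h₀ = 180°

Sunrise equation: cos h₀ = −tan ϕ · tan δ = -10.4106 ≤ −1, so the host star never sets (polar day) and h₀ = π.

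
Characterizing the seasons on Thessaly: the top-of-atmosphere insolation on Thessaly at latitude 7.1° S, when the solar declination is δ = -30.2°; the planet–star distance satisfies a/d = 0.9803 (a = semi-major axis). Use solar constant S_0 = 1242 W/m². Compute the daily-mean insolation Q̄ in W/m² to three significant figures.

Q̄ ≈ 364 W/m²

cos h₀ = −tan(-7.1°) tan(-30.200°) = -0.0725, h₀ = 1.6434 rad.
Bracket: h₀ sin ϕ sin δ + cos ϕ cos δ sin h₀ = 1.6434×-0.12360×-0.50302 + 0.99233×0.86427×0.99737 = 0.102176 + 0.855385 = 0.957561.
Inverse-square distance factor (a/d)² = 0.9803² = 0.960988.
Q̄ = (S_0/π) × 0.960988 × [bracket] = (1242/π) × 0.960988 × 0.957561 = 363.8 W/m².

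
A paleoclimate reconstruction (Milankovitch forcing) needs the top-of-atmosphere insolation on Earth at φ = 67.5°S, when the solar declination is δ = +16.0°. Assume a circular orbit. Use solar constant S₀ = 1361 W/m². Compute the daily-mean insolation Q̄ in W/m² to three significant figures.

Q̄ ≈ 26.1 W/m²

cos H₀ = −tan(-67.5°) tan(+16.000°) = 0.6923, H₀ = 0.8062 rad.
Bracket: H₀ sin φ sin δ + cos φ cos δ sin H₀ = 0.8062×-0.92388×0.27564 + 0.38268×0.96126×0.72164 = -0.205306 + 0.265459 = 0.060153.
Q̄ = (S₀/π) × [bracket] = (1361/π) × 0.060153 = 26.06 W/m².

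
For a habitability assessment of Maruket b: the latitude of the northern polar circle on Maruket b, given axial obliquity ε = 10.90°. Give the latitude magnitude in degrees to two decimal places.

The polar circle is the lowest latitude that experiences at least one full rotation of continuous daylight at the northern-summer solstice; it lies at |ϕ| = 90° − ε = 90° − 10.90° = 79.10°.

79.10°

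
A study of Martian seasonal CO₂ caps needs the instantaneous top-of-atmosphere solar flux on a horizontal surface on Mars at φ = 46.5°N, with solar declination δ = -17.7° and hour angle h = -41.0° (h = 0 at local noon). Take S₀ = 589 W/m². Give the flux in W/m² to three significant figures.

162 W/m²

cos θ_z = sin φ sin δ + cos φ cos δ cos h = -0.220538 + 0.494915 = 0.274377.
Flux = S₀ · cos θ_z = 589 × 0.274377 = 161.6 W/m².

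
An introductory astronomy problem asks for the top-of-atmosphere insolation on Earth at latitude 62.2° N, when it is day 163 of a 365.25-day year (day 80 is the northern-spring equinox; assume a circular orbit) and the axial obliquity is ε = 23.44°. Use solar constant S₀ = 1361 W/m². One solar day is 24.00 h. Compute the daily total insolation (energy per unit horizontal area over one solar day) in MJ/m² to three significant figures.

42.2 MJ/m²

Solar longitude: λ_s = 360° × (163 − 80)/365.25 = 81.807°.
sin δ = sin 23.44° × sin 81.807° = 0.39373, so δ = +23.187°.
cos H₀ = −tan(+62.2°) tan(+23.187°) = -0.8124, H₀ = 2.5190 rad.
Bracket: H₀ sin φ sin δ + cos φ cos δ sin H₀ = 2.5190×0.88458×0.39373 + 0.46639×0.91923×0.58311 = 0.877332 + 0.249991 = 1.127323.
Q̄ = (S₀/π) × [bracket] = (1361/π) × 1.127323 = 488.38 W/m².
Daily total = Q̄ × 24.00 h × 3600 s/h = 488.38 × 24.00 × 3600 / 10⁶ = 42.20 MJ/m².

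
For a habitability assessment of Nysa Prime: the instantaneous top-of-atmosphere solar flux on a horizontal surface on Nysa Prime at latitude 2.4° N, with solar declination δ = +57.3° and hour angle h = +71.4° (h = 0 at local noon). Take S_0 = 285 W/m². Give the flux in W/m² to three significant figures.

cos θ_z = sin ϕ sin δ + cos ϕ cos δ cos h = 0.035239 + 0.172164 = 0.207403.
Flux = S_0 · cos θ_z = 285 × 0.207403 = 59.11 W/m².

59.1 W/m²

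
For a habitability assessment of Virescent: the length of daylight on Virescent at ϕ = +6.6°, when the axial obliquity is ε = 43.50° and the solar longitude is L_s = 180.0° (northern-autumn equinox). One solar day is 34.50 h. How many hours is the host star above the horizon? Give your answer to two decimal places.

17.25 h

Solar declination: sin δ = sin ε · sin L_s = sin 43.50° × sin 180.0° = 0.00000, so δ = +0.000°.
cos h₀ = −tan ϕ · tan δ = −tan(+6.6°) × tan(+0.000°) = -0.0000, so h₀ = 1.5708 rad = 90.00°.
Daylight = 2h₀/(2π) × 34.50 h = (1.5708/π) × 34.50 = 17.25 h.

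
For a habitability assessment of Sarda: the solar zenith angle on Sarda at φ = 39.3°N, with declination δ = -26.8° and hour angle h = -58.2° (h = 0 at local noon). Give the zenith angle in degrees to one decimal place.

θ_z = 85.5°

cos θ_z = sin φ sin δ + cos φ cos δ cos h = -0.285577 + 0.363978 = 0.078401.
θ_z = arccos(0.078401) = 85.5°.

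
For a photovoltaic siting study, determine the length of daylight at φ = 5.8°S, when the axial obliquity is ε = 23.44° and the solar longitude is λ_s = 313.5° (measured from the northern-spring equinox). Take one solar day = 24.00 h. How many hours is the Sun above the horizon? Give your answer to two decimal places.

Solar declination: sin δ = sin ε · sin λ_s = sin 23.44° × sin 313.5° = -0.28855, so δ = -16.771°.
cos H₀ = −tan φ · tan δ = −tan(-5.8°) × tan(-16.771°) = -0.0306, so H₀ = 1.6014 rad = 91.75°.
Daylight = 2H₀/(2π) × 24.00 h = (1.6014/π) × 24.00 = 12.23 h.

12.23 h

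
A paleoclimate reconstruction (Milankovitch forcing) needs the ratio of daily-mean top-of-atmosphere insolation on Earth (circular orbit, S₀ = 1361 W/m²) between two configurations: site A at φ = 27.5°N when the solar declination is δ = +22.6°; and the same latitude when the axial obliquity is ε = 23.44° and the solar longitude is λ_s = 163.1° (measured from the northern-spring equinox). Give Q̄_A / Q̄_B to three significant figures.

Q̄_A / Q̄_B ≈ 1.16

— Configuration A (φ=+27.5°):
cos H₀ = −tan(+27.5°) tan(+22.600°) = -0.2167, H₀ = 1.7892 rad.
Bracket: H₀ sin φ sin δ + cos φ cos δ sin H₀ = 1.7892×0.46175×0.38430 + 0.88701×0.92321×0.97624 = 0.317494 + 0.799440 = 1.116934.
Q̄ = (S₀/π) × [bracket] = (1361/π) × 1.116934 = 483.88 W/m².
— Configuration B (φ=+27.5°):
Solar declination: sin δ = sin ε · sin λ_s = sin 23.44° × sin 163.1° = 0.11564, so δ = +6.640°.
cos H₀ = −tan(+27.5°) tan(+6.640°) = -0.0606, H₀ = 1.6314 rad.
Bracket: H₀ sin φ sin δ + cos φ cos δ sin H₀ = 1.6314×0.46175×0.11564 + 0.88701×0.99329×0.99816 = 0.087111 + 0.879437 = 0.966548.
Q̄ = (S₀/π) × [bracket] = (1361/π) × 0.966548 = 418.73 W/m².
Ratio Q̄_A / Q̄_B = 483.88 / 418.73 = 1.156.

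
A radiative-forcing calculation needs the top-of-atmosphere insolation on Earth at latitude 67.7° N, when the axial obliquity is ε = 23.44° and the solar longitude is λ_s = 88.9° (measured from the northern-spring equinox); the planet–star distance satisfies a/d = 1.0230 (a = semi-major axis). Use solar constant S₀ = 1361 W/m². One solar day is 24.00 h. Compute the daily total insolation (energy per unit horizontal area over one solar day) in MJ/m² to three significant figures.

45.3 MJ/m²

Solar declination: sin δ = sin ε · sin λ_s = sin 23.44° × sin 88.9° = 0.39772, so δ = +23.435°.
cos H₀ = −tan(+67.7°) tan(+23.435°) = -1.0569 ≤ −1 ⇒ polar day, H₀ = π.
Bracket: H₀ sin φ sin δ + cos φ cos δ sin H₀ = 3.1416×0.92521×0.39772 + 0.37946×0.91751×0.00000 = 1.156029 + 0.000000 = 1.156029.
Inverse-square distance factor (a/d)² = 1.0230² = 1.046529.
Q̄ = (S₀/π) × 1.046529 × [bracket] = (1361/π) × 1.046529 × 1.156029 = 524.12 W/m².
Daily total = Q̄ × 24.00 h × 3600 s/h = 524.12 × 24.00 × 3600 / 10⁶ = 45.28 MJ/m².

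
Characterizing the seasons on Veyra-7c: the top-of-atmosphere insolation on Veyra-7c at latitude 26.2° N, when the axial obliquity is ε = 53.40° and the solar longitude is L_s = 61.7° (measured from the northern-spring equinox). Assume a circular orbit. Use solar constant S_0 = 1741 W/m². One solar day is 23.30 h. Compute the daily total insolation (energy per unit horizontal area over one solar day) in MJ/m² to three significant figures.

Solar declination: sin δ = sin ε · sin L_s = sin 53.40° × sin 61.7° = 0.70686, so δ = +44.980°.
cos h₀ = −tan(+26.2°) tan(+44.980°) = -0.4917, h₀ = 2.0849 rad.
Bracket: h₀ sin ϕ sin δ + cos ϕ cos δ sin h₀ = 2.0849×0.44151×0.70686 + 0.89726×0.70735×0.87075 = 0.650668 + 0.552645 = 1.203313.
Q̄ = (S_0/π) × [bracket] = (1741/π) × 1.203313 = 666.85 W/m².
Daily total = Q̄ × 23.30 h × 3600 s/h = 666.85 × 23.30 × 3600 / 10⁶ = 55.94 MJ/m².

55.9 MJ/m²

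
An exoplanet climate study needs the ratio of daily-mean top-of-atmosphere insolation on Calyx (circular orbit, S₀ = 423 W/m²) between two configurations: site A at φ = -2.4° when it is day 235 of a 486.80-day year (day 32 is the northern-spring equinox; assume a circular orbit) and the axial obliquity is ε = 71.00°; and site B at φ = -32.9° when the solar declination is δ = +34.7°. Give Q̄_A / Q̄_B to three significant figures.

Q̄_A / Q̄_B ≈ 3.09

— Configuration A (φ=-2.4°):
Solar longitude: λ_s = 360° × (235 − 32)/486.80 = 150.123°.
sin δ = sin 71.00° × sin 150.123° = 0.47100, so δ = +28.099°.
cos H₀ = −tan(-2.4°) tan(+28.099°) = 0.0224, H₀ = 1.5484 rad.
Bracket: H₀ sin φ sin δ + cos φ cos δ sin H₀ = 1.5484×-0.04188×0.47100 + 0.99912×0.88213×0.99975 = -0.030543 + 0.881133 = 0.850590.
Q̄ = (S₀/π) × [bracket] = (423/π) × 0.850590 = 114.53 W/m².
— Configuration B (φ=-32.9°):
cos H₀ = −tan(-32.9°) tan(+34.700°) = 0.4480, H₀ = 1.1063 rad.
Bracket: H₀ sin φ sin δ + cos φ cos δ sin H₀ = 1.1063×-0.54317×0.56928 + 0.83962×0.82214×0.89406 = -0.342085 + 0.617156 = 0.275071.
Q̄ = (S₀/π) × [bracket] = (423/π) × 0.275071 = 37.037 W/m².
Ratio Q̄_A / Q̄_B = 114.53 / 37.037 = 3.092.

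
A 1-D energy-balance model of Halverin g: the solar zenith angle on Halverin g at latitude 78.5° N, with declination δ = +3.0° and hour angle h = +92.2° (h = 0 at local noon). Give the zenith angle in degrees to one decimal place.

cos θ_z = sin φ sin δ + cos φ cos δ cos h = 0.051285 + -0.007643 = 0.043642.
θ_z = arccos(0.043642) = 87.5°.

θ_z = 87.5°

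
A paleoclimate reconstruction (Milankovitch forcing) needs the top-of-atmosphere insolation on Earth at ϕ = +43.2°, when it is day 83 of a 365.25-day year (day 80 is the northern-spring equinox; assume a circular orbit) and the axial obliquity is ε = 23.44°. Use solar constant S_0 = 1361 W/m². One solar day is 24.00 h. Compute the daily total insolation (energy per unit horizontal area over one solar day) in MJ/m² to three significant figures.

Solar longitude: L_s = 360° × (83 − 80)/365.25 = 2.957°.
sin δ = sin 23.44° × sin 2.957° = 0.02052, so δ = +1.176°.
cos h₀ = −tan(+43.2°) tan(+1.176°) = -0.0193, h₀ = 1.5901 rad.
Bracket: h₀ sin ϕ sin δ + cos ϕ cos δ sin h₀ = 1.5901×0.68455×0.02052 + 0.72897×0.99979×0.99981 = 0.022336 + 0.728678 = 0.751014.
Q̄ = (S_0/π) × [bracket] = (1361/π) × 0.751014 = 325.35 W/m².
Daily total = Q̄ × 24.00 h × 3600 s/h = 325.35 × 24.00 × 3600 / 10⁶ = 28.11 MJ/m².

28.1 MJ/m²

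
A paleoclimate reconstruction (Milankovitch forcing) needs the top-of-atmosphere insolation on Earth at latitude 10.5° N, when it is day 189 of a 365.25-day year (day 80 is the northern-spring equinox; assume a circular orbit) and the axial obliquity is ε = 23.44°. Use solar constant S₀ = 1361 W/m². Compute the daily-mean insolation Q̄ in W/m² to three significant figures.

Solar longitude: λ_s = 360° × (189 − 80)/365.25 = 107.433°.
sin δ = sin 23.44° × sin 107.433° = 0.37952, so δ = +22.304°.
cos H₀ = −tan(+10.5°) tan(+22.304°) = -0.0760, H₀ = 1.6469 rad.
Bracket: H₀ sin φ sin δ + cos φ cos δ sin H₀ = 1.6469×0.18224×0.37952 + 0.98325×0.92518×0.99711 = 0.113906 + 0.907054 = 1.020960.
Q̄ = (S₀/π) × [bracket] = (1361/π) × 1.020960 = 442.3 W/m².

Q̄ ≈ 442 W/m²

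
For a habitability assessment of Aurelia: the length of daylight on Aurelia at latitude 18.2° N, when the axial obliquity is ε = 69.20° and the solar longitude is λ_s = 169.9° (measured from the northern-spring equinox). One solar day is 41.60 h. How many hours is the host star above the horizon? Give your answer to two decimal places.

21.52 h

Solar declination: sin δ = sin ε · sin λ_s = sin 69.20° × sin 169.9° = 0.16394, so δ = +9.436°.
cos H₀ = −tan φ · tan δ = −tan(+18.2°) × tan(+9.436°) = -0.0546, so H₀ = 1.6255 rad = 93.13°.
Daylight = 2H₀/(2π) × 41.60 h = (1.6255/π) × 41.60 = 21.52 h.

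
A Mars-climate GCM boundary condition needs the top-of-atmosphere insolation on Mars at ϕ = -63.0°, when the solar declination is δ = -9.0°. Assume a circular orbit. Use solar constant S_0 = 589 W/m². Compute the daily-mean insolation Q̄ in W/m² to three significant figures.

Q̄ ≈ 129 W/m²

cos h₀ = −tan(-63.0°) tan(-9.000°) = -0.3108, h₀ = 1.8869 rad.
Bracket: h₀ sin ϕ sin δ + cos ϕ cos δ sin h₀ = 1.8869×-0.89101×-0.15643 + 0.45399×0.98769×0.95046 = 0.262997 + 0.426188 = 0.689185.
Q̄ = (S_0/π) × [bracket] = (589/π) × 0.689185 = 129.2 W/m².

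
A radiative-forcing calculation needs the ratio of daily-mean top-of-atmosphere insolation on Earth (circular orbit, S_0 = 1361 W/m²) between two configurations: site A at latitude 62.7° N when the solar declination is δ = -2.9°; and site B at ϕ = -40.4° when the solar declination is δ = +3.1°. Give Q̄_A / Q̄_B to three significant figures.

— Configuration A (ϕ=+62.7°):
cos h₀ = −tan(+62.7°) tan(-2.900°) = 0.0981, h₀ = 1.4725 rad.
Bracket: h₀ sin ϕ sin δ + cos ϕ cos δ sin h₀ = 1.4725×0.88862×-0.05059 + 0.45865×0.99872×0.99517 = -0.066197 + 0.455850 = 0.389653.
Q̄ = (S_0/π) × [bracket] = (1361/π) × 0.389653 = 168.81 W/m².
— Configuration B (ϕ=-40.4°):
cos h₀ = −tan(-40.4°) tan(+3.100°) = 0.0461, h₀ = 1.5247 rad.
Bracket: h₀ sin ϕ sin δ + cos ϕ cos δ sin h₀ = 1.5247×-0.64812×0.05408 + 0.76154×0.99854×0.99894 = -0.053441 + 0.759622 = 0.706181.
Q̄ = (S_0/π) × [bracket] = (1361/π) × 0.706181 = 305.93 W/m².
Ratio Q̄_A / Q̄_B = 168.81 / 305.93 = 0.5518.

Q̄_A / Q̄_B ≈ 0.552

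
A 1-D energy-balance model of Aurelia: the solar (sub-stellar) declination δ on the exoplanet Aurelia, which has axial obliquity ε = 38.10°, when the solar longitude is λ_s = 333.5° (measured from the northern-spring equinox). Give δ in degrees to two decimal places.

δ = -15.98°

sin δ = sin ε · sin λ_s = sin 38.10° × sin 333.5° = -0.275320.
δ = arcsin(-0.275320) = -15.98°.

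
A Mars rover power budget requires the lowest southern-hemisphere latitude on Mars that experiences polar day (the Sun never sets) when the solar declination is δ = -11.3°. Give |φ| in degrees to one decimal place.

|φ| = 78.7°

Polar day requires cos H₀ = −tan φ tan δ ≤ −1, i.e. tan φ tan δ ≥ 1.
The boundary is |tan φ| · |tan δ| = 1, so |φ| = 90° − |δ| = 90° − 11.3° = 78.7° in the southern hemisphere.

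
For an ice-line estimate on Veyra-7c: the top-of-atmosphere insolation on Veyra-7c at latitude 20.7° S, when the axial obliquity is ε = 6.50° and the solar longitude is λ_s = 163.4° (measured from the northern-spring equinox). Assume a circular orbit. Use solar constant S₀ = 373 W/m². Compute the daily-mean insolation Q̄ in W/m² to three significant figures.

Q̄ ≈ 109 W/m²

Solar declination: sin δ = sin ε · sin λ_s = sin 6.50° × sin 163.4° = 0.03234, so δ = +1.853°.
cos H₀ = −tan(-20.7°) tan(+1.853°) = 0.0122, H₀ = 1.5586 rad.
Bracket: H₀ sin φ sin δ + cos φ cos δ sin H₀ = 1.5586×-0.35347×0.03234 + 0.93544×0.99948×0.99993 = -0.017817 + 0.934888 = 0.917071.
Q̄ = (S₀/π) × [bracket] = (373/π) × 0.917071 = 108.9 W/m².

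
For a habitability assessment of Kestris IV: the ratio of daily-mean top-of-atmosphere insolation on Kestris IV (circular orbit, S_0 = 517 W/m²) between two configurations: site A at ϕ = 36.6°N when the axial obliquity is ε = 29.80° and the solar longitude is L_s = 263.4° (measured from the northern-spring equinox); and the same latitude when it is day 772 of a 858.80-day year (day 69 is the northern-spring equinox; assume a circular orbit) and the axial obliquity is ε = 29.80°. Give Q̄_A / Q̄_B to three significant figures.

— Configuration A (ϕ=+36.6°):
Solar declination: sin δ = sin ε · sin L_s = sin 29.80° × sin 263.4° = -0.49368, so δ = -29.583°.
cos h₀ = −tan(+36.6°) tan(-29.583°) = 0.4216, h₀ = 1.1356 rad.
Bracket: h₀ sin ϕ sin δ + cos ϕ cos δ sin h₀ = 1.1356×0.59622×-0.49368 + 0.80282×0.86964×0.90678 = -0.334255 + 0.633082 = 0.298827.
Q̄ = (S_0/π) × [bracket] = (517/π) × 0.298827 = 49.177 W/m².
— Configuration B (ϕ=+36.6°):
Solar longitude: L_s = 360° × (772 − 69)/858.80 = 294.690°.
sin δ = sin 29.80° × sin 294.690° = -0.45154, so δ = -26.843°.
cos h₀ = −tan(+36.6°) tan(-26.843°) = 0.3758, h₀ = 1.1855 rad.
Bracket: h₀ sin ϕ sin δ + cos ϕ cos δ sin h₀ = 1.1855×0.59622×-0.45154 + 0.80282×0.89225×0.92668 = -0.319157 + 0.663796 = 0.344639.
Q̄ = (S_0/π) × [bracket] = (517/π) × 0.344639 = 56.716 W/m².
Ratio Q̄_A / Q̄_B = 49.177 / 56.716 = 0.8671.

Q̄_A / Q̄_B ≈ 0.867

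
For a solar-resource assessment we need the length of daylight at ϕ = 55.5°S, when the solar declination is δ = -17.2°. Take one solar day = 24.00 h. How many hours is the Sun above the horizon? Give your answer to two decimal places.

cos h₀ = −tan ϕ · tan δ = −tan(-55.5°) × tan(-17.200°) = -0.4504, so h₀ = 2.0380 rad = 116.77°.
Daylight = 2h₀/(2π) × 24.00 h = (2.0380/π) × 24.00 = 15.57 h.

15.57 h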